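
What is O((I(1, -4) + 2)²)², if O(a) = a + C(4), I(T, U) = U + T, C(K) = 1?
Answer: 4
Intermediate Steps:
I(T, U) = T + U
O(a) = 1 + a (O(a) = a + 1 = 1 + a)
O((I(1, -4) + 2)²)² = (1 + ((1 - 4) + 2)²)² = (1 + (-3 + 2)²)² = (1 + (-1)²)² = (1 + 1)² = 2² = 4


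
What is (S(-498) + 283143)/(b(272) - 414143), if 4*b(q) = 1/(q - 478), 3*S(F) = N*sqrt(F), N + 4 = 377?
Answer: -233309832/341253833 - 307352*I*sqrt(498)/1023761499 ≈ -0.68368 - 0.0066996*I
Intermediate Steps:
N = 373 (N = -4 + 377 = 373)
S(F) = 373*sqrt(F)/3 (S(F) = (373*sqrt(F))/3 = 373*sqrt(F)/3)
b(q) = 1/(4*(-478 + q)) (b(q) = 1/(4*(q - 478)) = 1/(4*(-478 + q)))
(S(-498) + 283143)/(b(272) - 414143) = (373*sqrt(-498)/3 + 283143)/(1/(4*(-478 + 272)) - 414143) = (373*(I*sqrt(498))/3 + 283143)/((1/4)/(-206) - 414143) = (373*I*sqrt(498)/3 + 283143)/((1/4)*(-1/206) - 414143) = (283143 + 373*I*sqrt(498)/3)/(-1/824 - 414143) = (283143 + 373*I*sqrt(498)/3)/(-341253833/824) = (283143 + 373*I*sqrt(498)/3)*(-824/341253833) = -233309832/341253833 - 307352*I*sqrt(498)/1023761499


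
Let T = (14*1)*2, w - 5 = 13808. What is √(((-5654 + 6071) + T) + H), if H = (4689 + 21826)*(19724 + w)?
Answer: 20*√2223085 ≈ 29820.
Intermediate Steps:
w = 13813 (w = 5 + 13808 = 13813)
T = 28 (T = 14*2 = 28)
H = 889233555 (H = (4689 + 21826)*(19724 + 13813) = 26515*33537 = 889233555)
√(((-5654 + 6071) + T) + H) = √(((-5654 + 6071) + 28) + 889233555) = √((417 + 28) + 889233555) = √(445 + 889233555) = √889234000 = 20*√2223085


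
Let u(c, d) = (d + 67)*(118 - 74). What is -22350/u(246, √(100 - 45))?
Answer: -249575/32516 + 3725*√55/32516 ≈ -6.8259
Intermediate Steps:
u(c, d) = 2948 + 44*d (u(c, d) = (67 + d)*44 = 2948 + 44*d)
-22350/u(246, √(100 - 45)) = -22350/(2948 + 44*√(100 - 45)) = -22350/(2948 + 44*√55)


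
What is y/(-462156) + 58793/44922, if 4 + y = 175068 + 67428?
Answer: 1356526007/1730080986 ≈ 0.78408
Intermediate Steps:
y = 242492 (y = -4 + (175068 + 67428) = -4 + 242496 = 242492)
y/(-462156) + 58793/44922 = 242492/(-462156) + 58793/44922 = 242492*(-1/462156) + 58793*(1/44922) = -60623/115539 + 58793/44922 = 1356526007/1730080986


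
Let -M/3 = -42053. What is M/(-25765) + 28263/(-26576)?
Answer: -4080997779/684730640 ≈ -5.9600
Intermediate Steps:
M = 126159 (M = -3*(-42053) = 126159)
M/(-25765) + 28263/(-26576) = 126159/(-25765) + 28263/(-26576) = 126159*(-1/25765) + 28263*(-1/26576) = -126159/25765 - 28263/26576 = -4080997779/684730640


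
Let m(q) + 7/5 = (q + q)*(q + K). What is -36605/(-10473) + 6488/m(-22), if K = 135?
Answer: 190170805/86810697 ≈ 2.1906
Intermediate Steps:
m(q) = -7/5 + 2*q*(135 + q) (m(q) = -7/5 + (q + q)*(q + 135) = -7/5 + (2*q)*(135 + q) = -7/5 + 2*q*(135 + q))
-36605/(-10473) + 6488/m(-22) = -36605/(-10473) + 6488/(-7/5 + 2*(-22)² + 270*(-22)) = -36605*(-1/10473) + 6488/(-7/5 + 2*484 - 5940) = 36605/10473 + 6488/(-7/5 + 968 - 5940) = 36605/10473 + 6488/(-24867/5) = 36605/10473 + 6488*(-5/24867) = 36605/10473 - 32440/24867 = 190170805/86810697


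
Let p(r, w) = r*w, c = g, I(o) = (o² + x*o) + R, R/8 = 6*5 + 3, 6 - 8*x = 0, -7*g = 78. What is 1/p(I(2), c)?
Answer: -1/3003 ≈ -0.00033300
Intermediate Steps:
g = -78/7 (g = -⅐*78 = -78/7 ≈ -11.143)
x = ¾ (x = ¾ - ⅛*0 = ¾ + 0 = ¾ ≈ 0.75000)
R = 264 (R = 8*(6*5 + 3) = 8*(30 + 3) = 8*33 = 264)
I(o) = 264 + o² + 3*o/4 (I(o) = (o² + 3*o/4) + 264 = 264 + o² + 3*o/4)
c = -78/7 ≈ -11.143
1/p(I(2), c) = 1/((264 + 2² + (¾)*2)*(-78/7)) = 1/((264 + 4 + 3/2)*(-78/7)) = 1/((539/2)*(-78/7)) = 1/(-3003) = -1/3003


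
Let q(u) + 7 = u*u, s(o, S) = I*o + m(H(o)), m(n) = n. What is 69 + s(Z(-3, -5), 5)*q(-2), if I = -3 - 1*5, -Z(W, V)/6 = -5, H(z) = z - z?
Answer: 789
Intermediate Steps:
H(z) = 0
Z(W, V) = 30 (Z(W, V) = -6*(-5) = 30)
I = -8 (I = -3 - 5 = -8)
s(o, S) = -8*o (s(o, S) = -8*o + 0 = -8*o)
q(u) = -7 + u² (q(u) = -7 + u*u = -7 + u²)
69 + s(Z(-3, -5), 5)*q(-2) = 69 + (-8*30)*(-7 + (-2)²) = 69 - 240*(-7 + 4) = 69 - 240*(-3) = 69 + 720 = 789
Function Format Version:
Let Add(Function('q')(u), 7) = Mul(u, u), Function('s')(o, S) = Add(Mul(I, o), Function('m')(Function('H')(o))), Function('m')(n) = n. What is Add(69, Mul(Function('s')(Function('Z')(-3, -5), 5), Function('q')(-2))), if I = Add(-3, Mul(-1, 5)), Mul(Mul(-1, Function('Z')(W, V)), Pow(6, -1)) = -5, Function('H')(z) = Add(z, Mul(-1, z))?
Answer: 789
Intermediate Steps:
Function('H')(z) = 0
Function('Z')(W, V) = 30 (Function('Z')(W, V) = Mul(-6, -5) = 30)
I = -8 (I = Add(-3, -5) = -8)
Function('s')(o, S) = Mul(-8, o) (Function('s')(o, S) = Add(Mul(-8, o), 0) = Mul(-8, o))
Function('q')(u) = Add(-7, Pow(u, 2)) (Function('q')(u) = Add(-7, Mul(u, u)) = Add(-7, Pow(u, 2)))
Add(69, Mul(Function('s')(Function('Z')(-3, -5), 5), Function('q')(-2))) = Add(69, Mul(Mul(-8, 30), Add(-7, Pow(-2, 2)))) = Add(69, Mul(-240, Add(-7, 4))) = Add(69, Mul(-240, -3)) = Add(69, 720) = 789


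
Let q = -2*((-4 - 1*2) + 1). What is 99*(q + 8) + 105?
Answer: 1887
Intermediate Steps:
q = 10 (q = -2*((-4 - 2) + 1) = -2*(-6 + 1) = -2*(-5) = 10)
99*(q + 8) + 105 = 99*(10 + 8) + 105 = 99*18 + 105 = 1782 + 105 = 1887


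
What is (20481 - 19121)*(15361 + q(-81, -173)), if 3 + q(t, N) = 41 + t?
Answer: 20832480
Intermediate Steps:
q(t, N) = 38 + t (q(t, N) = -3 + (41 + t) = 38 + t)
(20481 - 19121)*(15361 + q(-81, -173)) = (20481 - 19121)*(15361 + (38 - 81)) = 1360*(15361 - 43) = 1360*15318 = 20832480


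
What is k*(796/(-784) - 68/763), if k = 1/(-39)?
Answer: 605/21364 ≈ 0.028319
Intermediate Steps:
k = -1/39 ≈ -0.025641
k*(796/(-784) - 68/763) = -(796/(-784) - 68/763)/39 = -(796*(-1/784) - 68*1/763)/39 = -(-199/196 - 68/763)/39 = -1/39*(-23595/21364) = 605/21364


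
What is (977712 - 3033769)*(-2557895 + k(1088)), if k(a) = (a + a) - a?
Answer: 5256940929999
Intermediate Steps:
k(a) = a (k(a) = 2*a - a = a)
(977712 - 3033769)*(-2557895 + k(1088)) = (977712 - 3033769)*(-2557895 + 1088) = -2056057*(-2556807) = 5256940929999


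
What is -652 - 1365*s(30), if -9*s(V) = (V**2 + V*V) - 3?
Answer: 271893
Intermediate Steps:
s(V) = 1/3 - 2*V**2/9 (s(V) = -((V**2 + V*V) - 3)/9 = -((V**2 + V**2) - 3)/9 = -(2*V**2 - 3)/9 = -(-3 + 2*V**2)/9 = 1/3 - 2*V**2/9)
-652 - 1365*s(30) = -652 - 1365*(1/3 - 2/9*30**2) = -652 - 1365*(1/3 - 2/9*900) = -652 - 1365*(1/3 - 200) = -652 - 1365*(-599/3) = -652 + 272545 = 271893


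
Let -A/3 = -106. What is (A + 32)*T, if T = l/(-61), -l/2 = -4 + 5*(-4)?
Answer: -16800/61 ≈ -275.41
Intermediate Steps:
A = 318 (A = -3*(-106) = 318)
l = 48 (l = -2*(-4 + 5*(-4)) = -2*(-4 - 20) = -2*(-24) = 48)
T = -48/61 (T = 48/(-61) = 48*(-1/61) = -48/61 ≈ -0.78689)
(A + 32)*T = (318 + 32)*(-48/61) = 350*(-48/61) = -16800/61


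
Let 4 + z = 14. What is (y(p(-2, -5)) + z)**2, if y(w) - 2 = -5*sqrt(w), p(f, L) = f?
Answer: 94 - 120*I*sqrt(2) ≈ 94.0 - 169.71*I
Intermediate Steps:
z = 10 (z = -4 + 14 = 10)
y(w) = 2 - 5*sqrt(w)
(y(p(-2, -5)) + z)**2 = ((2 - 5*I*sqrt(2)) + 10)**2 = (12 - 5*I*sqrt(2))**2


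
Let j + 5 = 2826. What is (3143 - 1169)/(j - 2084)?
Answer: 1974/737 ≈ 2.6784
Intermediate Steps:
j = 2821 (j = -5 + 2826 = 2821)
(3143 - 1169)/(j - 2084) = (3143 - 1169)/(2821 - 2084) = 1974/737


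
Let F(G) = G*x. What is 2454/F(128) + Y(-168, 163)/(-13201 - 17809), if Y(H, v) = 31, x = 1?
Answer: 19023643/992320 ≈ 19.171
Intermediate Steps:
F(G) = G (F(G) = G*1 = G)
2454/F(128) + Y(-168, 163)/(-13201 - 17809) = 2454/128 + 31/(-13201 - 17809) = 2454*(1/128) + 31/(-31010) = 1227/64 + 31*(-1/31010) = 1227/64 - 31/31010 = 19023643/992320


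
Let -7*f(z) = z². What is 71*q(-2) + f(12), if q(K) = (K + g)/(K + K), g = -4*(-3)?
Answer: -2773/14 ≈ -198.07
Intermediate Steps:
g = 12
f(z) = -z²/7
q(K) = (12 + K)/(2*K) (q(K) = (K + 12)/(K + K) = (12 + K)/((2*K)) = (12 + K)*(1/(2*K)) = (12 + K)/(2*K))
71*q(-2) + f(12) = 71*((½)*(12 - 2)/(-2)) - ⅐*12² = 71*((½)*(-½)*10) - ⅐*144 = 71*(-5/2) - 144/7 = -355/2 - 144/7 = -2773/14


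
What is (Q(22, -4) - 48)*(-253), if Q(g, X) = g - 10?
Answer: 9108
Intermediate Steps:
Q(g, X) = -10 + g
(Q(22, -4) - 48)*(-253) = ((-10 + 22) - 48)*(-253) = (12 - 48)*(-253) = -36*(-253) = 9108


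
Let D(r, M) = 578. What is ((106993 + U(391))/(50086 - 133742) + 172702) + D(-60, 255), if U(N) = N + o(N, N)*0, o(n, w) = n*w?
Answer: 1811975537/10457 ≈ 1.7328e+5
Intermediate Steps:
U(N) = N (U(N) = N + (N*N)*0 = N + N**2*0 = N + 0 = N)
((106993 + U(391))/(50086 - 133742) + 172702) + D(-60, 255) = ((106993 + 391)/(50086 - 133742) + 172702) + 578 = (107384/(-83656) + 172702) + 578 = (107384*(-1/83656) + 172702) + 578 = (-13423/10457 + 172702) + 578 = 1805931391/10457 + 578 = 1811975537/10457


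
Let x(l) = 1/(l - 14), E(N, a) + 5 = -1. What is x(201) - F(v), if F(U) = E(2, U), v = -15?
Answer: 1123/187 ≈ 6.0053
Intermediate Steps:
E(N, a) = -6 (E(N, a) = -5 - 1 = -6)
F(U) = -6
x(l) = 1/(-14 + l)
x(201) - F(v) = 1/(-14 + 201) - 1*(-6) = 1/187 + 6 = 1123/187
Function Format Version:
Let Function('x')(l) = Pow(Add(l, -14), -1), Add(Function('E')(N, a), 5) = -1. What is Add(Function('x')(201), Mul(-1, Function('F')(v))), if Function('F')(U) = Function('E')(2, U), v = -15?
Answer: Rational(1123, 187) ≈ 6.0053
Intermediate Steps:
Function('E')(N, a) = -6 (Function('E')(N, a) = Add(-5, -1) = -6)
Function('F')(U) = -6
Function('x')(l) = Pow(Add(-14, l), -1)
Add(Function('x')(201), Mul(-1, Function('F')(v))) = Add(Pow(Add(-14, 201), -1), Mul(-1, -6)) = Add(Pow(187, -1), 6) = Add(Rational(1, 187), 6) = Rational(1123, 187)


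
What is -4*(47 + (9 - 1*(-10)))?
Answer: -264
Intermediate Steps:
-4*(47 + (9 - 1*(-10))) = -4*(47 + (9 + 10)) = -4*(47 + 19) = -4*66 = -264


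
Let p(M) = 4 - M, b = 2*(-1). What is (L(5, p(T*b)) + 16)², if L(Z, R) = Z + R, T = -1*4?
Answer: 289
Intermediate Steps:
T = -4
b = -2
L(Z, R) = R + Z
(L(5, p(T*b)) + 16)² = (((4 - (-4)*(-2)) + 5) + 16)² = (((4 - 1*8) + 5) + 16)² = (((4 - 8) + 5) + 16)² = ((-4 + 5) + 16)² = (1 + 16)² = 17² = 289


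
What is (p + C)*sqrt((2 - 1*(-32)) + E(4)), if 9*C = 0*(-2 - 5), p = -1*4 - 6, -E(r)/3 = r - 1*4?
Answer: -10*sqrt(34) ≈ -58.310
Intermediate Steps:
E(r) = 12 - 3*r (E(r) = -3*(r - 1*4) = -3*(r - 4) = -3*(-4 + r) = 12 - 3*r)
p = -10 (p = -4 - 6 = -10)
C = 0 (C = (0*(-2 - 5))/9 = (0*(-7))/9 = (1/9)*0 = 0)
(p + C)*sqrt((2 - 1*(-32)) + E(4)) = (-10 + 0)*sqrt((2 - 1*(-32)) + (12 - 3*4)) = -10*sqrt((2 + 32) + (12 - 12)) = -10*sqrt(34 + 0) = -10*sqrt(34)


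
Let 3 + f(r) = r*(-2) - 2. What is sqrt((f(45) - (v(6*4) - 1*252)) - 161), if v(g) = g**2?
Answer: 2*I*sqrt(145) ≈ 24.083*I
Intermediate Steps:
f(r) = -5 - 2*r (f(r) = -3 + (r*(-2) - 2) = -3 + (-2*r - 2) = -3 + (-2 - 2*r) = -5 - 2*r)
sqrt((f(45) - (v(6*4) - 1*252)) - 161) = sqrt(((-5 - 2*45) - ((6*4)**2 - 1*252)) - 161) = sqrt(((-5 - 90) - (24**2 - 252)) - 161) = sqrt((-95 - (576 - 252)) - 161) = sqrt((-95 - 1*324) - 161) = sqrt((-95 - 324) - 161) = sqrt(-419 - 161) = sqrt(-580) = 2*I*sqrt(145)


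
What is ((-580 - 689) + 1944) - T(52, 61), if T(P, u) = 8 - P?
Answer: 719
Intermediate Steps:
((-580 - 689) + 1944) - T(52, 61) = ((-580 - 689) + 1944) - (8 - 1*52) = (-1269 + 1944) - (8 - 52) = 675 - 1*(-44) = 675 + 44 = 719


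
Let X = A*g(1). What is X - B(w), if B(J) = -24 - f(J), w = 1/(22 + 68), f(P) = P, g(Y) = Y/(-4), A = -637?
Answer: 32987/180 ≈ 183.26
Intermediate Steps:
g(Y) = -Y/4 (g(Y) = Y*(-¼) = -Y/4)
X = 637/4 (X = -(-637)/4 = -637*(-¼) = 637/4 ≈ 159.25)
w = 1/90 ≈ 0.011111
B(J) = -24 - J
X - B(w) = 637/4 - (-24 - 1*1/90) = 637/4 - (-24 - 1/90) = 637/4 - 1*(-2161/90) = 637/4 + 2161/90 = 32987/180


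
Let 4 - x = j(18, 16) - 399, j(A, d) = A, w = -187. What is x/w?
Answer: -35/17 ≈ -2.0588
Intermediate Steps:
x = 385 (x = 4 - (18 - 399) = 4 - 1*(-381) = 4 + 381 = 385)
x/w = 385/(-187) = 385*(-1/187) = -35/17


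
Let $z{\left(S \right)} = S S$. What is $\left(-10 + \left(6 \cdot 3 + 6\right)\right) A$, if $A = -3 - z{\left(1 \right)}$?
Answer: $-56$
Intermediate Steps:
$z{\left(S \right)} = S^{2}$
$A = -4$ ($A = -3 - 1^{2} = -3 - 1 = -4$)
$\left(-10 + \left(6 \cdot 3 + 6\right)\right) A = \left(-10 + \left(6 \cdot 3 + 6\right)\right) \left(-4\right) = \left(-10 + \left(18 + 6\right)\right) \left(-4\right) = \left(-10 + 24\right) \left(-4\right) = 14 \left(-4\right) = -56$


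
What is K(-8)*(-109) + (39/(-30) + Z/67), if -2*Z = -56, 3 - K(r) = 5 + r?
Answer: -438771/670 ≈ -654.88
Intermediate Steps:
K(r) = -2 - r (K(r) = 3 - (5 + r) = 3 + (-5 - r) = -2 - r)
Z = 28 (Z = -½*(-56) = 28)
K(-8)*(-109) + (39/(-30) + Z/67) = (-2 - 1*(-8))*(-109) + (39/(-30) + 28/67) = (-2 + 8)*(-109) + (39*(-1/30) + 28*(1/67)) = 6*(-109) + (-13/10 + 28/67) = -654 - 591/670 = -438771/670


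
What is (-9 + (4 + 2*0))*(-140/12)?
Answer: 175/3 ≈ 58.333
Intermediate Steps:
(-9 + (4 + 2*0))*(-140/12) = (-9 + (4 + 0))*(-140*1/12) = (-9 + 4)*(-35/3) = -5*(-35/3) = 175/3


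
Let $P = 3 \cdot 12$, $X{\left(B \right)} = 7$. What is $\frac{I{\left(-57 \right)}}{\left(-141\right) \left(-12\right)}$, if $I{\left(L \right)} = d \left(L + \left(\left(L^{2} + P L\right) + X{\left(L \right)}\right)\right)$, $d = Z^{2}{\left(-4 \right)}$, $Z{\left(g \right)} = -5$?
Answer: $\frac{28675}{1692} \approx 16.947$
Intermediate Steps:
$P = 36$
$d = 25$ ($d = \left(-5\right)^{2} = 25$)
$I{\left(L \right)} = 175 + 25 L^{2} + 925 L$ ($I{\left(L \right)} = 25 \left(L + \left(\left(L^{2} + 36 L\right) + 7\right)\right) = 25 \left(L + \left(7 + L^{2} + 36 L\right)\right) = 25 \left(7 + L^{2} + 37 L\right) = 175 + 25 L^{2} + 925 L$)
$\frac{I{\left(-57 \right)}}{\left(-141\right) \left(-12\right)} = \frac{175 + 25 \left(-57\right)^{2} + 925 \left(-57\right)}{\left(-141\right) \left(-12\right)} = \frac{175 + 25 \cdot 3249 - 52725}{1692} = \left(175 + 81225 - 52725\right) \frac{1}{1692} = 28675 \cdot \frac{1}{1692} = \frac{28675}{1692}$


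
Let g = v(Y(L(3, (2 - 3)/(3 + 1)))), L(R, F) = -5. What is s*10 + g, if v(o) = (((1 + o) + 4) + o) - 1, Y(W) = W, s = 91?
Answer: 904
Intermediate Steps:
v(o) = 4 + 2*o (v(o) = ((5 + o) + o) - 1 = (5 + 2*o) - 1 = 4 + 2*o)
g = -6 (g = 4 + 2*(-5) = 4 - 10 = -6)
s*10 + g = 91*10 - 6 = 910 - 6 = 904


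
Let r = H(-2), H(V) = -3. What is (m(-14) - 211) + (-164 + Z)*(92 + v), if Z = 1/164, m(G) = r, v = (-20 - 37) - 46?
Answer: 260749/164 ≈ 1589.9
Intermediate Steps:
v = -103 (v = -57 - 46 = -103)
r = -3
m(G) = -3
Z = 1/164 ≈ 0.0060976
(m(-14) - 211) + (-164 + Z)*(92 + v) = (-3 - 211) + (-164 + 1/164)*(92 - 103) = -214 - 26895/164*(-11) = -214 + 295845/164 = 260749/164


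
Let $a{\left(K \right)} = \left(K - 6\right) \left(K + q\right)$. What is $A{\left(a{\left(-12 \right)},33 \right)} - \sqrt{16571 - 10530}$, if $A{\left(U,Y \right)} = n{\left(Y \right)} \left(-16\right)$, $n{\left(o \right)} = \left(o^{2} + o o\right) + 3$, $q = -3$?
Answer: $-34896 - \sqrt{6041} \approx -34974.0$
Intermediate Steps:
$a{\left(K \right)} = \left(-6 + K\right) \left(-3 + K\right)$ ($a{\left(K \right)} = \left(K - 6\right) \left(K - 3\right) = \left(-6 + K\right) \left(-3 + K\right)$)
$n{\left(o \right)} = 3 + 2 o^{2}$ ($n{\left(o \right)} = \left(o^{2} + o^{2}\right) + 3 = 2 o^{2} + 3 = 3 + 2 o^{2}$)
$A{\left(U,Y \right)} = -48 - 32 Y^{2}$ ($A{\left(U,Y \right)} = \left(3 + 2 Y^{2}\right) \left(-16\right) = -48 - 32 Y^{2}$)
$A{\left(a{\left(-12 \right)},33 \right)} - \sqrt{16571 - 10530} = \left(-48 - 32 \cdot 33^{2}\right) - \sqrt{16571 - 10530} = \left(-48 - 34848\right) - \sqrt{6041} = -34896 - \sqrt{6041}$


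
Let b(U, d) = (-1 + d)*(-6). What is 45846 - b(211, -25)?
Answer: 45690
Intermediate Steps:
b(U, d) = 6 - 6*d
45846 - b(211, -25) = 45846 - (6 - 6*(-25)) = 45846 - (6 + 150) = 45846 - 1*156 = 45846 - 156 = 45690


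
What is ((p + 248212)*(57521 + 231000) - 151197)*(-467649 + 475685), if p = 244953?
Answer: 1143428841223648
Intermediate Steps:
((p + 248212)*(57521 + 231000) - 151197)*(-467649 + 475685) = ((244953 + 248212)*(57521 + 231000) - 151197)*(-467649 + 475685) = (493165*288521 - 151197)*8036 = (142288458965 - 151197)*8036 = 142288307768*8036 = 1143428841223648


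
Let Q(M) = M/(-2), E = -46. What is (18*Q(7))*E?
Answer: 2898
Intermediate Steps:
Q(M) = -M/2 (Q(M) = M*(-1/2) = -M/2)
(18*Q(7))*E = (18*(-1/2*7))*(-46) = (18*(-7/2))*(-46) = -63*(-46) = 2898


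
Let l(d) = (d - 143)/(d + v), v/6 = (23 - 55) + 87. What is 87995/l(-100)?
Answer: -20238850/243 ≈ -83288.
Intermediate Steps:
v = 330 (v = 6*((23 - 55) + 87) = 6*(-32 + 87) = 6*55 = 330)
l(d) = (-143 + d)/(330 + d) (l(d) = (d - 143)/(d + 330) = (-143 + d)/(330 + d))
87995/l(-100) = 87995/(((-143 - 100)/(330 - 100))) = 87995/((-243/230)) = 87995/(((1/230)*(-243))) = 87995/(-243/230) = 87995*(-230/243) = -20238850/243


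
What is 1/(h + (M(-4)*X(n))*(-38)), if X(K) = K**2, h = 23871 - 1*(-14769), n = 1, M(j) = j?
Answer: 1/38792 ≈ 2.5779e-5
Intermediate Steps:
h = 38640 (h = 23871 + 14769 = 38640)
1/(h + (M(-4)*X(n))*(-38)) = 1/(38640 - 4*1**2*(-38)) = 1/(38640 - 4*1*(-38)) = 1/(38640 - 4*(-38)) = 1/(38640 + 152) = 1/38792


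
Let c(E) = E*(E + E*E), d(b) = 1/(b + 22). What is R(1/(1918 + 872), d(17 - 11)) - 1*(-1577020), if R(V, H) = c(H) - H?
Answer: 34618742285/21952 ≈ 1.5770e+6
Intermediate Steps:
d(b) = 1/(22 + b)
c(E) = E*(E + E²)
R(V, H) = -H + H²*(1 + H) (R(V, H) = H²*(1 + H) - H = -H + H²*(1 + H))
R(1/(1918 + 872), d(17 - 11)) - 1*(-1577020) = (-1 + (1 + 1/(22 + (17 - 11)))/(22 + (17 - 11)))/(22 + (17 - 11)) - 1*(-1577020) = (-1 + (1 + 1/(22 + 6))/(22 + 6))/(22 + 6) + 1577020 = (-1 + (1 + 1/28)/28)/28 + 1577020 = (-1 + (1/28)*(29/28))/28 + 1577020 = (-1 + 29/784)/28 + 1577020 = (1/28)*(-755/784) + 1577020 = -755/21952 + 1577020 = 34618742285/21952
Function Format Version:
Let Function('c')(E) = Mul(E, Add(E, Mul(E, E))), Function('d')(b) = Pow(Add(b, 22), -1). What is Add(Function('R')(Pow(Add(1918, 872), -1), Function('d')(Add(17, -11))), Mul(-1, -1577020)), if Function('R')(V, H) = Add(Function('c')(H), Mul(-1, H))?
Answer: Rational(34618742285, 21952) ≈ 1.5770e+6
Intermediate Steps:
Function('d')(b) = Pow(Add(22, b), -1)
Function('c')(E) = Mul(E, Add(E, Pow(E, 2)))
Function('R')(V, H) = Add(Mul(-1, H), Mul(Pow(H, 2), Add(1, H))) (Function('R')(V, H) = Add(Mul(Pow(H, 2), Add(1, H)), Mul(-1, H)) = Add(Mul(-1, H), Mul(Pow(H, 2), Add(1, H))))
Add(Function('R')(Pow(Add(1918, 872), -1), Function('d')(Add(17, -11))), Mul(-1, -1577020)) = Add(Mul(Pow(Add(22, Add(17, -11)), -1), Add(-1, Mul(Pow(Add(22, Add(17, -11)), -1), Add(1, Pow(Add(22, Add(17, -11)), -1))))), Mul(-1, -1577020)) = Add(Mul(Pow(Add(22, 6), -1), Add(-1, Mul(Pow(Add(22, 6), -1), Add(1, Pow(Add(22, 6), -1))))), 1577020) = Add(Mul(Pow(28, -1), Add(-1, Mul(Pow(28, -1), Add(1, Pow(28, -1))))), 1577020) = Add(Mul(Rational(1, 28), Add(-1, Mul(Rational(1, 28), Add(1, Rational(1, 28))))), 1577020) = Add(Mul(Rational(1, 28), Add(-1, Mul(Rational(1, 28), Rational(29, 28)))), 1577020) = Add(Mul(Rational(1, 28), Add(-1, Rational(29, 784))), 1577020) = Add(Mul(Rational(1, 28), Rational(-755, 784)), 1577020) = Add(Rational(-755, 21952), 1577020) = Rational(34618742285, 21952)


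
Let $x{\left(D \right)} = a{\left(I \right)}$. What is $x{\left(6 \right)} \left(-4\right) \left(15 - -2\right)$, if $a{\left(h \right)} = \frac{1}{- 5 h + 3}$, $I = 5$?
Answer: $\frac{34}{11} \approx 3.0909$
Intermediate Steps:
$a{\left(h \right)} = \frac{1}{3 - 5 h}$
$x{\left(D \right)} = - \frac{1}{22}$ ($x{\left(D \right)} = - \frac{1}{-3 + 5 \cdot 5} = - \frac{1}{-3 + 25} = - \frac{1}{22}$)
$x{\left(6 \right)} \left(-4\right) \left(15 - -2\right) = \left(- \frac{1}{22}\right) \left(-4\right) \left(15 - -2\right) = \frac{2 \left(15 + 2\right)}{11} = \frac{2}{11} \cdot 17 = \frac{34}{11}$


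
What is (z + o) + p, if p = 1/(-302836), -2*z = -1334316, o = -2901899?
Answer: -676760025477/302836 ≈ -2.2347e+6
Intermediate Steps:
z = 667158 (z = -1/2*(-1334316) = 667158)
p = -1/302836 ≈ -3.3021e-6
(z + o) + p = (667158 - 2901899) - 1/302836 = -2234741 - 1/302836 = -676760025477/302836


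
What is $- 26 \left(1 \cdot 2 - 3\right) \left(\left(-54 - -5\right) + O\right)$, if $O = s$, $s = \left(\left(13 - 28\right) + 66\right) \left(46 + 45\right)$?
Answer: $119392$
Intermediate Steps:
$s = 4641$ ($s = \left(-15 + 66\right) 91 = 51 \cdot 91 = 4641$)
$O = 4641$
$- 26 \left(1 \cdot 2 - 3\right) \left(\left(-54 - -5\right) + O\right) = - 26 \left(1 \cdot 2 - 3\right) \left(\left(-54 - -5\right) + 4641\right) = - 26 \left(2 + \left(-3 + 0\right)\right) \left(\left(-54 + 5\right) + 4641\right) = - 26 \left(2 - 3\right) \left(-49 + 4641\right) = \left(-26\right) \left(-1\right) 4592 = 26 \cdot 4592 = 119392$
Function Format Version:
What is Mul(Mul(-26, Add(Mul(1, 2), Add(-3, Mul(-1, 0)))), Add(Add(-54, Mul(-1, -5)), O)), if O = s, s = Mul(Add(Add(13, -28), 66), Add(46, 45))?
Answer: 119392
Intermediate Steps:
s = 4641 (s = Mul(Add(-15, 66), 91) = Mul(51, 91) = 4641)
O = 4641
Mul(Mul(-26, Add(Mul(1, 2), Add(-3, Mul(-1, 0)))), Add(Add(-54, Mul(-1, -5)), O)) = Mul(Mul(-26, Add(Mul(1, 2), Add(-3, Mul(-1, 0)))), Add(Add(-54, Mul(-1, -5)), 4641)) = Mul(Mul(-26, Add(2, Add(-3, 0))), Add(Add(-54, 5), 4641)) = Mul(Mul(-26, Add(2, -3)), Add(-49, 4641)) = Mul(Mul(-26, -1), 4592) = Mul(26, 4592) = 119392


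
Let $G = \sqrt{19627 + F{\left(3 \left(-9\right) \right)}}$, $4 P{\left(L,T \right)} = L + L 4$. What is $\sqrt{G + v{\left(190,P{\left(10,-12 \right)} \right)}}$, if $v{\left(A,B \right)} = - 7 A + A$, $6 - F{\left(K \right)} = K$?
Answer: $\sqrt{-1140 + 2 \sqrt{4915}} \approx 31.619 i$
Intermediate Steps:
$F{\left(K \right)} = 6 - K$
$P{\left(L,T \right)} = \frac{5 L}{4}$ ($P{\left(L,T \right)} = \frac{L + L 4}{4} = \frac{L + 4 L}{4} = \frac{5 L}{4}$)
$v{\left(A,B \right)} = - 6 A$
$G = 2 \sqrt{4915}$ ($G = \sqrt{19627 - \left(-6 + 3 \left(-9\right)\right)} = \sqrt{19627 + \left(6 - -27\right)} = \sqrt{19627 + \left(6 + 27\right)} = \sqrt{19627 + 33} = \sqrt{19660} = 2 \sqrt{4915} \approx 140.21$)
$\sqrt{G + v{\left(190,P{\left(10,-12 \right)} \right)}} = \sqrt{2 \sqrt{4915} - 1140} = \sqrt{-1140 + 2 \sqrt{4915}}$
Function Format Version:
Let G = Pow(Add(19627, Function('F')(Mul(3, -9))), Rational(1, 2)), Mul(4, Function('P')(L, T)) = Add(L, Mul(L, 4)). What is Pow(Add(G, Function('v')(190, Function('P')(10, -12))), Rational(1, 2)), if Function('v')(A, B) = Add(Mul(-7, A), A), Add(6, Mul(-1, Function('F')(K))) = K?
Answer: Pow(Add(-1140, Mul(2, Pow(4915, Rational(1, 2)))), Rational(1, 2)) ≈ Mul(31.619, I)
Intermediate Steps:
Function('F')(K) = Add(6, Mul(-1, K))
Function('P')(L, T) = Mul(Rational(5, 4), L) (Function('P')(L, T) = Mul(Rational(1, 4), Add(L, Mul(L, 4))) = Mul(Rational(1, 4), Add(L, Mul(4, L))) = Mul(Rational(1, 4), Mul(5, L)) = Mul(Rational(5, 4), L))
Function('v')(A, B) = Mul(-6, A)
G = Mul(2, Pow(4915, Rational(1, 2))) (G = Pow(Add(19627, Add(6, Mul(-1, Mul(3, -9)))), Rational(1, 2)) = Pow(Add(19627, Add(6, Mul(-1, -27))), Rational(1, 2)) = Pow(Add(19627, Add(6, 27)), Rational(1, 2)) = Pow(Add(19627, 33), Rational(1, 2)) = Pow(19660, Rational(1, 2)) = Mul(2, Pow(4915, Rational(1, 2))) ≈ 140.21)
Pow(Add(G, Function('v')(190, Function('P')(10, -12))), Rational(1, 2)) = Pow(Add(Mul(2, Pow(4915, Rational(1, 2))), Mul(-6, 190)), Rational(1, 2)) = Pow(Add(Mul(2, Pow(4915, Rational(1, 2))), -1140), Rational(1, 2)) = Pow(Add(-1140, Mul(2, Pow(4915, Rational(1, 2)))), Rational(1, 2))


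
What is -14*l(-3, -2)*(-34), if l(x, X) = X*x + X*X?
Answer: 4760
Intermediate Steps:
l(x, X) = X**2 + X*x (l(x, X) = X*x + X**2 = X**2 + X*x)
-14*l(-3, -2)*(-34) = -(-28)*(-2 - 3)*(-34) = -(-28)*(-5)*(-34) = -14*10*(-34) = -140*(-34) = 4760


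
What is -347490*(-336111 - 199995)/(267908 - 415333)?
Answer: -37258294788/29485 ≈ -1.2636e+6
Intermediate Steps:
-347490*(-336111 - 199995)/(267908 - 415333) = -347490/((-147425/(-536106))) = -347490/((-147425*(-1/536106))) = -347490/147425/536106 = -347490*536106/147425 = -37258294788/29485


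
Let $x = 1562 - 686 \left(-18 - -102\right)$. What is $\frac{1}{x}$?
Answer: $- \frac{1}{56062} \approx -1.7837 \cdot 10^{-5}$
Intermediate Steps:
$x = -56062$ ($x = 1562 - 686 \left(-18 + 102\right) = 1562 - 57624 = -56062$)
$\frac{1}{x} = \frac{1}{-56062} = - \frac{1}{56062}$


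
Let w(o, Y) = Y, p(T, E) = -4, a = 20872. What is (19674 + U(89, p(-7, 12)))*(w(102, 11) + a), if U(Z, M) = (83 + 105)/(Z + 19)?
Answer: 3697996445/9 ≈ 4.1089e+8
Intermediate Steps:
U(Z, M) = 188/(19 + Z)
(19674 + U(89, p(-7, 12)))*(w(102, 11) + a) = (19674 + 188/(19 + 89))*(11 + 20872) = (19674 + 188/108)*20883 = (19674 + 188*(1/108))*20883 = (19674 + 47/27)*20883 = (531245/27)*20883 = 3697996445/9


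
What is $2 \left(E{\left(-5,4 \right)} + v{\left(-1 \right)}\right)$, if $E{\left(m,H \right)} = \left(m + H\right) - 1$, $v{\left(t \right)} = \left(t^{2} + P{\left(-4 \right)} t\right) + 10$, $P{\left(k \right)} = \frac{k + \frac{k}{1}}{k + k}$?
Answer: $16$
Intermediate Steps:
$P{\left(k \right)} = 1$ ($P{\left(k \right)} = \frac{k + k 1}{2 k} = \left(k + k\right) \frac{1}{2 k} = 2 k \frac{1}{2 k} = 1$)
$v{\left(t \right)} = 10 + t + t^{2}$ ($v{\left(t \right)} = \left(t^{2} + 1 t\right) + 10 = \left(t^{2} + t\right) + 10 = \left(t + t^{2}\right) + 10 = 10 + t + t^{2}$)
$E{\left(m,H \right)} = -1 + H + m$ ($E{\left(m,H \right)} = \left(H + m\right) - 1 = -1 + H + m$)
$2 \left(E{\left(-5,4 \right)} + v{\left(-1 \right)}\right) = 2 \left(\left(-1 + 4 - 5\right) + \left(10 - 1 + \left(-1\right)^{2}\right)\right) = 2 \left(-2 + \left(10 - 1 + 1\right)\right) = 2 \left(-2 + 10\right) = 2 \cdot 8 = 16$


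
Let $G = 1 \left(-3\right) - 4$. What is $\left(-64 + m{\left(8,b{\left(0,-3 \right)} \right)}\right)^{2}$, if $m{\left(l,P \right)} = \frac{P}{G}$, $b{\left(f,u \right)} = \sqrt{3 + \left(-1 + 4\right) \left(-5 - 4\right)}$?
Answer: $\frac{200680}{49} + \frac{256 i \sqrt{6}}{7} \approx 4095.5 + 89.581 i$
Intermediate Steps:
$G = -7$ ($G = -3 - 4 = -7$)
$b{\left(f,u \right)} = 2 i \sqrt{6}$ ($b{\left(f,u \right)} = \sqrt{3 + 3 \left(-9\right)} = \sqrt{3 - 27} = \sqrt{-24} = 2 i \sqrt{6}$)
$m{\left(l,P \right)} = - \frac{P}{7}$ ($m{\left(l,P \right)} = \frac{P}{-7} = P \left(- \frac{1}{7}\right) = - \frac{P}{7}$)
$\left(-64 + m{\left(8,b{\left(0,-3 \right)} \right)}\right)^{2} = \left(-64 - \frac{2 i \sqrt{6}}{7}\right)^{2}$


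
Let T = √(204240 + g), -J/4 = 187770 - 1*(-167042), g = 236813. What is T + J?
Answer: -1419248 + √441053 ≈ -1.4186e+6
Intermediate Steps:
J = -1419248 (J = -4*(187770 - 1*(-167042)) = -4*(187770 + 167042) = -4*354812 = -1419248)
T = √441053 (T = √(204240 + 236813) = √441053 ≈ 664.12)
T + J = √441053 - 1419248 = -1419248 + √441053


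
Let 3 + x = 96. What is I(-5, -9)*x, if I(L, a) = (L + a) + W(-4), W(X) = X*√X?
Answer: -1302 - 744*I ≈ -1302.0 - 744.0*I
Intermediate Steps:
W(X) = X^(3/2)
I(L, a) = L + a - 8*I (I(L, a) = (L + a) + (-4)^(3/2) = (L + a) - 8*I = L + a - 8*I)
x = 93 (x = -3 + 96 = 93)
I(-5, -9)*x = (-5 - 9 - 8*I)*93 = (-14 - 8*I)*93 = -1302 - 744*I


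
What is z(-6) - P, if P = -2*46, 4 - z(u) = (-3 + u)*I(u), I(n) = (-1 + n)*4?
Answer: -156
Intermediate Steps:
I(n) = -4 + 4*n
z(u) = 4 - (-4 + 4*u)*(-3 + u) (z(u) = 4 - (-3 + u)*(-4 + 4*u) = 4 - (-4 + 4*u)*(-3 + u))
P = -92
z(-6) - P = (-8 - 4*(-6)² + 16*(-6)) - 1*(-92) = (-8 - 4*36 - 96) + 92 = (-8 - 144 - 96) + 92 = -248 + 92 = -156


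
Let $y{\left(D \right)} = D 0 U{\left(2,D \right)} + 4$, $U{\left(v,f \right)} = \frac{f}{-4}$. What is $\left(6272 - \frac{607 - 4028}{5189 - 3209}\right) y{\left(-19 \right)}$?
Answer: $\frac{1129271}{45} \approx 25095.0$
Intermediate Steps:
$U{\left(v,f \right)} = - \frac{f}{4}$ ($U{\left(v,f \right)} = f \left(- \frac{1}{4}\right) = - \frac{f}{4}$)
$y{\left(D \right)} = 4$ ($y{\left(D \right)} = D 0 \left(- \frac{D}{4}\right) + 4 = D 0 + 4 = 0 + 4 = 4$)
$\left(6272 - \frac{607 - 4028}{5189 - 3209}\right) y{\left(-19 \right)} = \left(6272 - \frac{607 - 4028}{5189 - 3209}\right) 4 = \left(6272 - - \frac{3421}{1980}\right) 4 = \left(6272 - \left(-3421\right) \frac{1}{1980}\right) 4 = \left(6272 - - \frac{311}{180}\right) 4 = \left(6272 + \frac{311}{180}\right) 4 = \frac{1129271}{180} \cdot 4 = \frac{1129271}{45}$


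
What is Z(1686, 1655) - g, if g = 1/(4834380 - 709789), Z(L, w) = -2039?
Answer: -8410041050/4124591 ≈ -2039.0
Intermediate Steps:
g = 1/4124591 ≈ 2.4245e-7
Z(1686, 1655) - g = -2039 - 1*1/4124591 = -2039 - 1/4124591 = -8410041050/4124591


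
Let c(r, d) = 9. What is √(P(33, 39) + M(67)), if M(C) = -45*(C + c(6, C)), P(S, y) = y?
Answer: 7*I*√69 ≈ 58.146*I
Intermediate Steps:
M(C) = -405 - 45*C (M(C) = -45*(C + 9) = -45*(9 + C) = -405 - 45*C)
√(P(33, 39) + M(67)) = √(39 + (-405 - 45*67)) = √(39 + (-405 - 3015)) = √(39 - 3420) = √(-3381) = 7*I*√69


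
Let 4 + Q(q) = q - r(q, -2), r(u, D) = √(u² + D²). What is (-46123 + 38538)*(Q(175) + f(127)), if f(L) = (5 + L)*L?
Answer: -128451975 + 7585*√30629 ≈ -1.2712e+8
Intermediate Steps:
r(u, D) = √(D² + u²)
f(L) = L*(5 + L)
Q(q) = -4 + q - √(4 + q²) (Q(q) = -4 + (q - √((-2)² + q²)) = -4 + (q - √(4 + q²)) = -4 + q - √(4 + q²))
(-46123 + 38538)*(Q(175) + f(127)) = (-46123 + 38538)*((-4 + 175 - √(4 + 175²)) + 127*(5 + 127)) = -7585*((-4 + 175 - √(4 + 30625)) + 127*132) = -7585*((-4 + 175 - √30629) + 16764) = -7585*((171 - √30629) + 16764) = -7585*(16935 - √30629) = -128451975 + 7585*√30629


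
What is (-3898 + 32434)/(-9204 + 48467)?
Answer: 28536/39263 ≈ 0.72679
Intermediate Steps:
(-3898 + 32434)/(-9204 + 48467) = 28536/39263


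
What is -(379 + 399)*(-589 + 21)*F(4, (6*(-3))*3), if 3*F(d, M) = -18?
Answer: -2651424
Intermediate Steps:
F(d, M) = -6 (F(d, M) = (⅓)*(-18) = -6)
-(379 + 399)*(-589 + 21)*F(4, (6*(-3))*3) = -(379 + 399)*(-589 + 21)*(-6) = -778*(-568)*(-6) = -(-441904)*(-6) = -1*2651424 = -2651424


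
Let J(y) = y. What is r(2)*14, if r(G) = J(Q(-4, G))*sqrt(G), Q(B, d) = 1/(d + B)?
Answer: -7*sqrt(2) ≈ -9.8995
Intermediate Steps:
Q(B, d) = 1/(B + d)
r(G) = sqrt(G)/(-4 + G)
r(2)*14 = (sqrt(2)/(-4 + 2))*14 = (sqrt(2)/(-2))*14 = (sqrt(2)*(-1/2))*14 = -sqrt(2)/2*14 = -7*sqrt(2)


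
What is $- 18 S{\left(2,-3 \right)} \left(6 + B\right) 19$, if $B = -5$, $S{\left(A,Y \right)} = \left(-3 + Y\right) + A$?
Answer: $1368$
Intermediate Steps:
$S{\left(A,Y \right)} = -3 + A + Y$
$- 18 S{\left(2,-3 \right)} \left(6 + B\right) 19 = - 18 \left(-3 + 2 - 3\right) \left(6 - 5\right) 19 = - 18 \left(\left(-4\right) 1\right) 19 = \left(-18\right) \left(-4\right) 19 = 72 \cdot 19 = 1368$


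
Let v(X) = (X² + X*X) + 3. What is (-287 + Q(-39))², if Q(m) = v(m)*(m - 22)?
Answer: 34607905024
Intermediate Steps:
v(X) = 3 + 2*X² (v(X) = (X² + X²) + 3 = 2*X² + 3 = 3 + 2*X²)
Q(m) = (-22 + m)*(3 + 2*m²) (Q(m) = (3 + 2*m²)*(m - 22) = (3 + 2*m²)*(-22 + m) = (-22 + m)*(3 + 2*m²))
(-287 + Q(-39))² = (-287 + (-22 - 39)*(3 + 2*(-39)²))² = (-287 - 61*(3 + 2*1521))² = (-287 - 61*(3 + 3042))² = (-287 - 61*3045)² = (-287 - 185745)² = (-186032)² = 34607905024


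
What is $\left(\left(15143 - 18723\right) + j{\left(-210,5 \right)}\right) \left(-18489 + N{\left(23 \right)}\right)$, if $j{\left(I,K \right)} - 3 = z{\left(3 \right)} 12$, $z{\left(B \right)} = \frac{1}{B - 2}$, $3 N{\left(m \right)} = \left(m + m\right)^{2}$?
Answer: $\frac{190196315}{3} \approx 6.3399 \cdot 10^{7}$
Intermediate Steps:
$N{\left(m \right)} = \frac{4 m^{2}}{3}$ ($N{\left(m \right)} = \frac{\left(m + m\right)^{2}}{3} = \frac{\left(2 m\right)^{2}}{3} = \frac{4 m^{2}}{3}$)
$z{\left(B \right)} = \frac{1}{-2 + B}$
$j{\left(I,K \right)} = 15$ ($j{\left(I,K \right)} = 3 + \frac{1}{-2 + 3} \cdot 12 = 3 + 1^{-1} \cdot 12 = 3 + 1 \cdot 12 = 3 + 12 = 15$)
$\left(\left(15143 - 18723\right) + j{\left(-210,5 \right)}\right) \left(-18489 + N{\left(23 \right)}\right) = \left(\left(15143 - 18723\right) + 15\right) \left(-18489 + \frac{4 \cdot 23^{2}}{3}\right) = \left(\left(15143 - 18723\right) + 15\right) \left(-18489 + \frac{4}{3} \cdot 529\right) = \left(-3580 + 15\right) \left(-18489 + \frac{2116}{3}\right) = \left(-3565\right) \left(- \frac{53351}{3}\right) = \frac{190196315}{3}$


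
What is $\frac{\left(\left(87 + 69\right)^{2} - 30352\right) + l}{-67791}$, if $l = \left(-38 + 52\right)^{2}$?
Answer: $\frac{1940}{22597} \approx 0.085852$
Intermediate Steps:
$l = 196$ ($l = 14^{2} = 196$)
$\frac{\left(\left(87 + 69\right)^{2} - 30352\right) + l}{-67791} = \frac{\left(\left(87 + 69\right)^{2} - 30352\right) + 196}{-67791} = \left(\left(156^{2} - 30352\right) + 196\right) \left(- \frac{1}{67791}\right) = \left(\left(24336 - 30352\right) + 196\right) \left(- \frac{1}{67791}\right) = \left(-6016 + 196\right) \left(- \frac{1}{67791}\right) = \left(-5820\right) \left(- \frac{1}{67791}\right) = \frac{1940}{22597}$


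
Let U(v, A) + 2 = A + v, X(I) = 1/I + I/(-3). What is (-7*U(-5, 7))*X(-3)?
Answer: 0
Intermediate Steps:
X(I) = 1/I - I/3 (X(I) = 1/I + I*(-⅓) = 1/I - I/3)
U(v, A) = -2 + A + v (U(v, A) = -2 + (A + v) = -2 + A + v)
(-7*U(-5, 7))*X(-3) = (-7*(-2 + 7 - 5))*(1/(-3) - ⅓*(-3)) = (-7*0)*(-⅓ + 1) = 0*(⅔) = 0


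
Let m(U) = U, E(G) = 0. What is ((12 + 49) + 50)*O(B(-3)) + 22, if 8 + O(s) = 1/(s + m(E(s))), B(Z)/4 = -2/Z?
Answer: -6595/8 ≈ -824.38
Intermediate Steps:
B(Z) = -8/Z (B(Z) = 4*(-2/Z) = -8/Z)
O(s) = -8 + 1/s (O(s) = -8 + 1/(s + 0) = -8 + 1/s)
((12 + 49) + 50)*O(B(-3)) + 22 = ((12 + 49) + 50)*(-8 + 1/(-8/(-3))) + 22 = (61 + 50)*(-8 + 1/(-8*(-⅓))) + 22 = 111*(-8 + 1/(8/3)) + 22 = 111*(-8 + 3/8) + 22 = 111*(-61/8) + 22 = -6771/8 + 22 = -6595/8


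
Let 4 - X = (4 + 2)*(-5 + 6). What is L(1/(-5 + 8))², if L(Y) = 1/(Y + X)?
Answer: 9/25 ≈ 0.36000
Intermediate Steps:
X = -2 (X = 4 - (4 + 2)*(-5 + 6) = 4 - 6 = -2)
L(Y) = 1/(-2 + Y) (L(Y) = 1/(Y - 2) = 1/(-2 + Y))
L(1/(-5 + 8))² = (1/(-2 + 1/(-5 + 8)))² = (1/(-2 + 1/3))² = (1/(-2 + ⅓))² = (1/(-5/3))² = (-⅗)² = 9/25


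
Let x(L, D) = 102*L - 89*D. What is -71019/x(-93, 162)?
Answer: 7891/2656 ≈ 2.9710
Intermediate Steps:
x(L, D) = -89*D + 102*L
-71019/x(-93, 162) = -71019/(-89*162 + 102*(-93)) = -71019/(-14418 - 9486) = -71019/(-23904) = -71019*(-1/23904) = 7891/2656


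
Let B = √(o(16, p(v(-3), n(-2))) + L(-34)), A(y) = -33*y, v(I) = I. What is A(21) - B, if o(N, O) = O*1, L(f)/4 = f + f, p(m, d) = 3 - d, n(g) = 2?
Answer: -693 - I*√271 ≈ -693.0 - 16.462*I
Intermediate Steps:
L(f) = 8*f (L(f) = 4*(f + f) = 4*(2*f) = 8*f)
o(N, O) = O
B = I*√271 (B = √((3 - 1*2) + 8*(-34)) = √((3 - 2) - 272) = √(1 - 272) = √(-271) = I*√271 ≈ 16.462*I)
A(21) - B = -33*21 - I*√271 = -693 - I*√271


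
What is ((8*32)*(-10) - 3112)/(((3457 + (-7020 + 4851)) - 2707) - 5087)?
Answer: 2836/3253 ≈ 0.87181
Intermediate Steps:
((8*32)*(-10) - 3112)/(((3457 + (-7020 + 4851)) - 2707) - 5087) = (256*(-10) - 3112)/(((3457 - 2169) - 2707) - 5087) = (-2560 - 3112)/((1288 - 2707) - 5087) = -5672/(-1419 - 5087) = -5672/(-6506) = -5672*(-1/6506) = 2836/3253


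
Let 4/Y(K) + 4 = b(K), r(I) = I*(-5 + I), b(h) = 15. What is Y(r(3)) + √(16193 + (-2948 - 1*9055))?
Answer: 4/11 + √4190 ≈ 65.094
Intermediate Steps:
Y(K) = 4/11 (Y(K) = 4/(-4 + 15) = 4/11)
Y(r(3)) + √(16193 + (-2948 - 1*9055)) = 4/11 + √(16193 + (-2948 - 1*9055)) = 4/11 + √(16193 + (-2948 - 9055)) = 4/11 + √(16193 - 12003) = 4/11 + √4190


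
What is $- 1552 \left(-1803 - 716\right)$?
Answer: $3909488$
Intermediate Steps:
$- 1552 \left(-1803 - 716\right) = \left(-1552\right) \left(-2519\right) = 3909488$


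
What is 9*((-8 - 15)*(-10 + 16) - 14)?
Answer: -1368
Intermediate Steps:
9*((-8 - 15)*(-10 + 16) - 14) = 9*(-23*6 - 14) = 9*(-138 - 14) = 9*(-152) = -1368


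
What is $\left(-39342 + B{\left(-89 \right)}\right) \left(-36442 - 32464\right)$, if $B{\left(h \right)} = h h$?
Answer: $2165095426$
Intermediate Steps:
$B{\left(h \right)} = h^{2}$
$\left(-39342 + B{\left(-89 \right)}\right) \left(-36442 - 32464\right) = \left(-39342 + \left(-89\right)^{2}\right) \left(-36442 - 32464\right) = \left(-39342 + 7921\right) \left(-68906\right) = \left(-31421\right) \left(-68906\right) = 2165095426$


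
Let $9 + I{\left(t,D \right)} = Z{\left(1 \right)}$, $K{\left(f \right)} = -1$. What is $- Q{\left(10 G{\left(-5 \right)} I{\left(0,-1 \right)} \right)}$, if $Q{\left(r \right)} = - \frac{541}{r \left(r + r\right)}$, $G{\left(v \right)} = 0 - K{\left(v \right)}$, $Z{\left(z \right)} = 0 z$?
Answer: $\frac{541}{16200} \approx 0.033395$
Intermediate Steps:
$Z{\left(z \right)} = 0$
$I{\left(t,D \right)} = -9$ ($I{\left(t,D \right)} = -9 + 0 = -9$)
$G{\left(v \right)} = 1$ ($G{\left(v \right)} = 0 - -1 = 0 + 1 = 1$)
$Q{\left(r \right)} = - \frac{541}{2 r^{2}}$ ($Q{\left(r \right)} = - \frac{541}{r 2 r} = - \frac{541}{2 r^{2}}$)
$- Q{\left(10 G{\left(-5 \right)} I{\left(0,-1 \right)} \right)} = - \frac{-541}{2 \cdot 8100} = \left(-1\right) \left(- \frac{541}{16200}\right) = \frac{541}{16200}$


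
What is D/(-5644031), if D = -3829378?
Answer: 3829378/5644031 ≈ 0.67848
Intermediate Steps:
D/(-5644031) = -3829378/(-5644031) = -3829378*(-1/5644031) = 3829378/5644031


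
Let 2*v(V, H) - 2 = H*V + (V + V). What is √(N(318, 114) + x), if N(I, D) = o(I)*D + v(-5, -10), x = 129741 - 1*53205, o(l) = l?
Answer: √112809 ≈ 335.87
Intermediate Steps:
v(V, H) = 1 + V + H*V/2 (v(V, H) = 1 + (H*V + (V + V))/2 = 1 + (H*V + 2*V)/2 = 1 + (2*V + H*V)/2 = 1 + (V + H*V/2) = 1 + V + H*V/2)
x = 76536 (x = 129741 - 53205 = 76536)
N(I, D) = 21 + D*I (N(I, D) = I*D + (1 - 5 + (½)*(-10)*(-5)) = D*I + (1 - 5 + 25) = D*I + 21 = 21 + D*I)
√(N(318, 114) + x) = √((21 + 114*318) + 76536) = √((21 + 36252) + 76536) = √(36273 + 76536) = √112809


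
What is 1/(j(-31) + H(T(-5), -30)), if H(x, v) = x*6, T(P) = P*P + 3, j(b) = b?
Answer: 1/137 ≈ 0.0072993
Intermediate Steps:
T(P) = 3 + P² (T(P) = P² + 3 = 3 + P²)
H(x, v) = 6*x
1/(j(-31) + H(T(-5), -30)) = 1/(-31 + 6*(3 + (-5)²)) = 1/(-31 + 6*(3 + 25)) = 1/(-31 + 6*28) = 1/(-31 + 168) = 1/137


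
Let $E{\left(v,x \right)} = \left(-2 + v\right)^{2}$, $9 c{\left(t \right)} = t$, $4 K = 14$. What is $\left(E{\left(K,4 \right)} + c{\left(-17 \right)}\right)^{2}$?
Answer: $\frac{169}{1296} \approx 0.1304$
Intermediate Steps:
$K = \frac{7}{2}$ ($K = \frac{1}{4} \cdot 14 = \frac{7}{2} \approx 3.5$)
$c{\left(t \right)} = \frac{t}{9}$
$\left(E{\left(K,4 \right)} + c{\left(-17 \right)}\right)^{2} = \left(\left(-2 + \frac{7}{2}\right)^{2} + \frac{1}{9} \left(-17\right)\right)^{2} = \left(\left(\frac{3}{2}\right)^{2} - \frac{17}{9}\right)^{2} = \left(\frac{9}{4} - \frac{17}{9}\right)^{2} = \left(\frac{13}{36}\right)^{2} = \frac{169}{1296}$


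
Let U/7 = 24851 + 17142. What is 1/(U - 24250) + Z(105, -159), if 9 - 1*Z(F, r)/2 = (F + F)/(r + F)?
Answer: 62570641/2427309 ≈ 25.778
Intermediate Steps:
U = 293951 (U = 7*(24851 + 17142) = 7*41993 = 293951)
Z(F, r) = 18 - 4*F/(F + r) (Z(F, r) = 18 - 2*(F + F)/(r + F) = 18 - 2*2*F/(F + r) = 18 - 4*F/(F + r))
1/(U - 24250) + Z(105, -159) = 1/(293951 - 24250) + 2*(7*105 + 9*(-159))/(105 - 159) = 1/269701 + 2*(735 - 1431)/(-54) = 1/269701 + 2*(-1/54)*(-696) = 1/269701 + 232/9 = 62570641/2427309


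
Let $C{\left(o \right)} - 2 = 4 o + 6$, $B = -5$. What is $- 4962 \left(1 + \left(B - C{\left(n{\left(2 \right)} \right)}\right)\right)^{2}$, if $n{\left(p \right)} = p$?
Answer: $-1984800$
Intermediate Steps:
$C{\left(o \right)} = 8 + 4 o$ ($C{\left(o \right)} = 2 + \left(4 o + 6\right) = 2 + \left(6 + 4 o\right) = 8 + 4 o$)
$- 4962 \left(1 + \left(B - C{\left(n{\left(2 \right)} \right)}\right)\right)^{2} = - 4962 \left(1 - \left(13 + 8\right)\right)^{2} = - 4962 \left(1 - 21\right)^{2} = - 4962 \left(-20\right)^{2} = \left(-4962\right) 400 = -1984800$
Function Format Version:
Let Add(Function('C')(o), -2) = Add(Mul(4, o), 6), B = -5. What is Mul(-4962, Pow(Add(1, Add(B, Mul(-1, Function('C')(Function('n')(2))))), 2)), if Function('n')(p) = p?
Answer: -1984800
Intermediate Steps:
Function('C')(o) = Add(8, Mul(4, o)) (Function('C')(o) = Add(2, Add(Mul(4, o), 6)) = Add(2, Add(6, Mul(4, o))) = Add(8, Mul(4, o)))
Mul(-4962, Pow(Add(1, Add(B, Mul(-1, Function('C')(Function('n')(2))))), 2)) = Mul(-4962, Pow(Add(1, Add(-5, Mul(-1, Add(8, Mul(4, 2))))), 2)) = Mul(-4962, Pow(Add(1, Add(-5, Mul(-1, Add(8, 8)))), 2)) = Mul(-4962, Pow(Add(1, Add(-5, Mul(-1, 16))), 2)) = Mul(-4962, Pow(Add(1, Add(-5, -16)), 2)) = Mul(-4962, Pow(Add(1, -21), 2)) = Mul(-4962, Pow(-20, 2)) = Mul(-4962, 400) = -1984800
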